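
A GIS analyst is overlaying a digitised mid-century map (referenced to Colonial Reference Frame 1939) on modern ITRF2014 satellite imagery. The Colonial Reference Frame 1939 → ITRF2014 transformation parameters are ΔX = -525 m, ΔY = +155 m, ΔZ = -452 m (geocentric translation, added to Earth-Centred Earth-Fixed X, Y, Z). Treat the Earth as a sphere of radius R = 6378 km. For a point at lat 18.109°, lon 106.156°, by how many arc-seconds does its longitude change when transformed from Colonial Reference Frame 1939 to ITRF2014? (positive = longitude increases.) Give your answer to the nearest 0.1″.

Δλ = 15.7″

sin φ = 0.310826, cos φ = 0.950467, sin λ = 0.960508, cos λ = -0.278254.
East component: ΔE = −sin λ·ΔX + cos λ·ΔY = −(0.960508)(-525) + (-0.278254)(155) = 461.14 m.
1° of latitude spans πR/180 = 111317 m; at latitude φ, 1° of longitude spans that × cos φ = 105803.2 m, so Δλ = 461.14 / 105803.2 × 3600 = 15.690″.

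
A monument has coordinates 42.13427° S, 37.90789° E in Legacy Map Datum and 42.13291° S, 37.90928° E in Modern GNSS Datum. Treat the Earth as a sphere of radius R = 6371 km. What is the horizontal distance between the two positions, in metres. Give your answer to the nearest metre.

Δφ = -42.13291° − -42.13427° = +0.00136°; Δλ = 37.90928° − 37.90789° = +0.00139°.
1° along a meridian = πR/180 = 111195 m.
ΔN = Δφ × 111195 = 151.2 m; ΔE = Δλ × 111195 × cos(-42.13427°) = +0.00139 × 111195 × 0.741575 = 114.6 m.
Distance = √(ΔE² + ΔN²) = √(114.6² + 151.2²) = 189.8 m.

190 m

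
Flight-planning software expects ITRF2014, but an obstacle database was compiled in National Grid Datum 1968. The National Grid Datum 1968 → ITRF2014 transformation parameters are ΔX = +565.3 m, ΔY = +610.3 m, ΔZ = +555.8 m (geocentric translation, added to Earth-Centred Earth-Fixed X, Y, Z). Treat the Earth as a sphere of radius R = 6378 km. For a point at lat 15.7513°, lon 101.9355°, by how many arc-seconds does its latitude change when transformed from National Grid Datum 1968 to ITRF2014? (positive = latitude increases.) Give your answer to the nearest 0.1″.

sin φ = 0.271462, cos φ = 0.962449, sin λ = 0.978381, cos λ = -0.206810.
North component: ΔN = −sin φ cos λ·ΔX − sin φ sin λ·ΔY + cos φ·ΔZ = −(0.271462)(-0.206810)(565.3) − (0.271462)(0.978381)(610.3) + (0.962449)(555.8) = 404.57 m.
1° of latitude spans πR/180 = 111317 m, so Δφ = 404.57 / 111317 × 3600 = 13.084″.

Δφ = 13.1″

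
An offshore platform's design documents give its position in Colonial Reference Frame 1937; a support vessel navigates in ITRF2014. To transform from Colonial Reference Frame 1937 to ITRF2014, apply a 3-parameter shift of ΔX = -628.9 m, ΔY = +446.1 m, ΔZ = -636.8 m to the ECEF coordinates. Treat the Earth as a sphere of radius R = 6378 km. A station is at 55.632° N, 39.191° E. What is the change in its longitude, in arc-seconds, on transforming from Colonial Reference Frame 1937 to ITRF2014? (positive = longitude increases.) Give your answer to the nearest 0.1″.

Δλ = 42.6″

sin φ = 0.825429, cos φ = 0.564506, sin λ = 0.631908, cos λ = 0.775044.
East component: ΔE = −sin λ·ΔX + cos λ·ΔY = −(0.631908)(-628.9) + (0.775044)(446.1) = 743.15 m.
1° of latitude spans πR/180 = 111317 m; at latitude φ, 1° of longitude spans that × cos φ = 62839.2 m, so Δλ = 743.15 / 62839.2 × 3600 = 42.575″.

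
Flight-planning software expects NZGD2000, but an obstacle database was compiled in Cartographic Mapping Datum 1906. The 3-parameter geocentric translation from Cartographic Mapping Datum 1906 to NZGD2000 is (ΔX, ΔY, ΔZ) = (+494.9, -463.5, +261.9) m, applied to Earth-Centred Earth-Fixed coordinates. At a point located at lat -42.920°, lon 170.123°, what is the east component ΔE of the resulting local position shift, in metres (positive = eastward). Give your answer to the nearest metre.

The local east axis at (φ, λ) is (−sin λ, cos λ, 0), so ΔE = −sin(170.123°)·494.9 + cos(170.123°)·(-463.5) = 371.74 m.

ΔE = 372 m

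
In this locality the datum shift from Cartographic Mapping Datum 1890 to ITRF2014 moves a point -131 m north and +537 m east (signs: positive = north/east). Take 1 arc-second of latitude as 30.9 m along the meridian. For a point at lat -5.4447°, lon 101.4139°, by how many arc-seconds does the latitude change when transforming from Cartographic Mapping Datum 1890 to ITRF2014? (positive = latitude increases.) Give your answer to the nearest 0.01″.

Δφ = -4.24″

1″ of latitude = 30.90 m, so Δφ = -131.0 / 30.90 = -4.239″.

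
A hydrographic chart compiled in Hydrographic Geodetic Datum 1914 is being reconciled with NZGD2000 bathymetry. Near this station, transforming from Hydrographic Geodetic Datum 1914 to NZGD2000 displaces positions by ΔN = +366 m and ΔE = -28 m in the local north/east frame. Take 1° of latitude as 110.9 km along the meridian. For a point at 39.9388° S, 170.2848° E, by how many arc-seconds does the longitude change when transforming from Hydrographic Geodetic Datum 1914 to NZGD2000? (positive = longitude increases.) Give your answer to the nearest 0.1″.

Δλ = -1.2″

At latitude -39.9388°, cos φ = 0.766731.
1° of longitude at this latitude = 110.9 × cos φ = 85.03 km, so Δλ = -28.0 / 85030.4 = -0.0003293° = -1.185″.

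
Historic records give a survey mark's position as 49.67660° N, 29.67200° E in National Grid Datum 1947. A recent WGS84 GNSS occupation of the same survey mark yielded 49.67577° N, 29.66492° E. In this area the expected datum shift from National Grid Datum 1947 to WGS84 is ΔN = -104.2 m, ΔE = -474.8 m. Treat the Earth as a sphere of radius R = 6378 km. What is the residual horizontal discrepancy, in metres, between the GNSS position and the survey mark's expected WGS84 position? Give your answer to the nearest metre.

37 m

Observed coordinate differences: Δφ = -0.00083°, Δλ = -0.00708°.
Converting to metres (1° lat = 111317 m, cos φ = 0.647101): observed ΔN = -92.4 m, observed ΔE = -510.0 m.
Subtracting the expected shift leaves a residual of -92.4 − (-104.2) = 11.8 m north and -510.0 − (-474.8) = -35.2 m east.
Residual distance = √(11.8² + (-35.2)²) = 37.1 m.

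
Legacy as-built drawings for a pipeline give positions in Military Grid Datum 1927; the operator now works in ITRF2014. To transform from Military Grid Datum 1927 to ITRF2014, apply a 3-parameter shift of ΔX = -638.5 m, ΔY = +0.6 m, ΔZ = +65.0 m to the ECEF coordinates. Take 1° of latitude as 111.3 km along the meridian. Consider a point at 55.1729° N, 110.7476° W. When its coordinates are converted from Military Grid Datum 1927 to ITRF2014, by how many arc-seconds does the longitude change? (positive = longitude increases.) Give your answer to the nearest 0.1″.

Δλ = -33.8″

sin φ = 0.820879, cos φ = 0.571102, sin λ = -0.935150, cos λ = -0.354252.
East component: ΔE = −sin λ·ΔX + cos λ·ΔY = −(-0.935150)(-638.5) + (-0.354252)(0.6) = -597.31 m.
1° of latitude spans 111300 m; at latitude φ, 1° of longitude spans that × cos φ = 63563.6 m, so Δλ = -597.31 / 63563.6 × 3600 = -33.829″.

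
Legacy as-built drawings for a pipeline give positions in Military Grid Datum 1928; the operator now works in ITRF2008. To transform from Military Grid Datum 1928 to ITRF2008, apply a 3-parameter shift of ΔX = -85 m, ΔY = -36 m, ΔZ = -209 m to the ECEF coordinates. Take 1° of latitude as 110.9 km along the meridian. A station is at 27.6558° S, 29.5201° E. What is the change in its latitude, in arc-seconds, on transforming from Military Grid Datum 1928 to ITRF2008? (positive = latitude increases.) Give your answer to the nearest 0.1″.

sin φ = -0.464159, cos φ = 0.885752, sin λ = 0.492729, cos λ = 0.870183.
North component: ΔN = −sin φ cos λ·ΔX − sin φ sin λ·ΔY + cos φ·ΔZ = −(-0.464159)(0.870183)(-85) − (-0.464159)(0.492729)(-36) + (0.885752)(-209) = -227.69 m.
1° of latitude spans 110900 m, so Δφ = -227.69 / 110900 × 3600 = -7.391″.

Δφ = -7.4″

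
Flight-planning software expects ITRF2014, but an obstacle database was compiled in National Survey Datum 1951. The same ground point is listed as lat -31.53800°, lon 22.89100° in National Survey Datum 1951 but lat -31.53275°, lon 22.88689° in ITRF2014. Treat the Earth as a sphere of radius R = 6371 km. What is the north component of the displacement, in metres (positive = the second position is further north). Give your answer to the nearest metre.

ΔN = 584 m

Δφ = -31.53275° − -31.53800° = +0.00525°; Δλ = 22.88689° − 22.89100° = -0.00411°.
1° along a meridian = πR/180 = 111195 m.
ΔN = Δφ × 111195 = 583.8 m; ΔE = Δλ × 111195 × cos(-31.53800°) = -0.00411 × 111195 × 0.852293 = -389.5 m.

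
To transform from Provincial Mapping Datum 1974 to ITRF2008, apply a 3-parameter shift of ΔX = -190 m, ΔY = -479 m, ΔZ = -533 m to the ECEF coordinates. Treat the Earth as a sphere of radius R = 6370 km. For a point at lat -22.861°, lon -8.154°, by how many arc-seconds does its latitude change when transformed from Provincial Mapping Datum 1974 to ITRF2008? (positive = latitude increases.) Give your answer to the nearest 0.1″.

Δφ = -17.4″

sin φ = -0.388497, cos φ = 0.921450, sin λ = -0.141834, cos λ = 0.989890.
North component: ΔN = −sin φ cos λ·ΔX − sin φ sin λ·ΔY + cos φ·ΔZ = −(-0.388497)(0.989890)(-190) − (-0.388497)(-0.141834)(-479) + (0.921450)(-533) = -537.81 m.
1° of latitude spans πR/180 = 111177 m, so Δφ = -537.81 / 111177 × 3600 = -17.415″.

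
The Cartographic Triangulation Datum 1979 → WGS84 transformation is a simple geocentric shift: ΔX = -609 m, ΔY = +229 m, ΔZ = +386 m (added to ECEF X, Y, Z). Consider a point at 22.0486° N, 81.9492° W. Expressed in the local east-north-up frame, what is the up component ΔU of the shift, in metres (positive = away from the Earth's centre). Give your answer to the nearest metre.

At φ = 22.0486°, λ = -81.9492°: sin φ = 0.375393, cos φ = 0.926866, sin λ = -0.990144, cos λ = 0.140051.
ΔU = cos φ cos λ·ΔX + cos φ sin λ·ΔY + sin φ·ΔZ = (0.926866)(0.140051)(-609) + (0.926866)(-0.990144)(229) + (0.375393)(386) = -144.31 m.

ΔU = -144 m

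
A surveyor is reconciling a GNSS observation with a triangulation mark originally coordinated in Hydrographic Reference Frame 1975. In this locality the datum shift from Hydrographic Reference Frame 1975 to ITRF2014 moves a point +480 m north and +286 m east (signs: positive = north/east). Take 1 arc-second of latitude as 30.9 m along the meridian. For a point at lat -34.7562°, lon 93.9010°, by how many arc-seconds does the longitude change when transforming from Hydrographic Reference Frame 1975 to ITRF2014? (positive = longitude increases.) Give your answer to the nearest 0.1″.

At latitude -34.7562°, cos φ = 0.821585.
1″ of longitude at this latitude = 30.90 × cos φ = 25.3870 m, so Δλ = 286.0 / 25.3870 = 11.266″.

Δλ = 11.3″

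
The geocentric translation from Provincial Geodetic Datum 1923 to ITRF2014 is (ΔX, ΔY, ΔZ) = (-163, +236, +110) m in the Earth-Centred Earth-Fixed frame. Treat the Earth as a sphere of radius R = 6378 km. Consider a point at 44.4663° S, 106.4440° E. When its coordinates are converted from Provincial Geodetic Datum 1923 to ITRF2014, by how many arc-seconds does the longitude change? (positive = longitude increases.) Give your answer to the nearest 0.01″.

Δλ = 4.06″

sin φ = -0.700490, cos φ = 0.713663, sin λ = 0.959097, cos λ = -0.283078.
East component: ΔE = −sin λ·ΔX + cos λ·ΔY = −(0.959097)(-163) + (-0.283078)(236) = 89.53 m.
1° of latitude spans πR/180 = 111317 m; at latitude φ, 1° of longitude spans that × cos φ = 79442.8 m, so Δλ = 89.53 / 79442.8 × 3600 = 4.057″.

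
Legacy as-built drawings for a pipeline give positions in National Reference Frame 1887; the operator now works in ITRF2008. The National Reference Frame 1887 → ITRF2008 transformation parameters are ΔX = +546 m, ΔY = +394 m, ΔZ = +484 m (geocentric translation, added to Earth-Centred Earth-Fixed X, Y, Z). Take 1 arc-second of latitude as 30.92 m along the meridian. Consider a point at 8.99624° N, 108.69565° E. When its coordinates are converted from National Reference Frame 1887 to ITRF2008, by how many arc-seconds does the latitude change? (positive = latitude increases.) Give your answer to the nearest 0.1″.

Δφ = 14.5″

sin φ = 0.156370, cos φ = 0.987699, sin λ = 0.947235, cos λ = -0.320541.
North component: ΔN = −sin φ cos λ·ΔX − sin φ sin λ·ΔY + cos φ·ΔZ = −(0.156370)(-0.320541)(546) − (0.156370)(0.947235)(394) + (0.987699)(484) = 447.05 m.
1° of latitude spans 3600 × 30.92 = 111312 m, so Δφ = 447.05 / 111312 × 3600 = 14.458″.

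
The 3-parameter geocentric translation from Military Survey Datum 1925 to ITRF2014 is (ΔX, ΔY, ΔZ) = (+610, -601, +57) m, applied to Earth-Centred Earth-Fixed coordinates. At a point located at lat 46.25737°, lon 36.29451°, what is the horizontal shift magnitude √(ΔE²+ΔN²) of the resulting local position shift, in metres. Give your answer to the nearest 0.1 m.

The local east axis at (φ, λ) is (−sin λ, cos λ, 0), so ΔE = −sin(36.29451°)·610 + cos(36.29451°)·(-601) = -845.48 m.
The local north axis is (−sin φ cos λ, −sin φ sin λ, cos φ), giving ΔN = -355.195 + 257.015 + 39.411 = -58.77 m.
Horizontal magnitude = √(ΔE² + ΔN²) = √((-845.48)² + (-58.77)²) = 847.52 m.

847.5 m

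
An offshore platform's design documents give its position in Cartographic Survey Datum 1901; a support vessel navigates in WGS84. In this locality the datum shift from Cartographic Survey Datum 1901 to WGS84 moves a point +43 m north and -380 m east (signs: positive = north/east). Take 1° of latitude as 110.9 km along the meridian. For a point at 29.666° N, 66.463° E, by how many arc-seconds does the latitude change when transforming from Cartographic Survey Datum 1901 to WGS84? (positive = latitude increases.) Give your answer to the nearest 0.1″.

1° of latitude = 110.9 km, so Δφ = 43.0 / 110900 = 0.0003877° = 1.396″.

Δφ = 1.4″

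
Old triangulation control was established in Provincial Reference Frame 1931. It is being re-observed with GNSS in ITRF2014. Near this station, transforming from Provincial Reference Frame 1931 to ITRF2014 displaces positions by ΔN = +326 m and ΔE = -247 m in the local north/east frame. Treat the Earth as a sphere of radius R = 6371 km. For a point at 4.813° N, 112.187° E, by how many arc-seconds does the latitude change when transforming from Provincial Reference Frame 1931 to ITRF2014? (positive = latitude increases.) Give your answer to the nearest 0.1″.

Δφ = 10.6″

On a sphere of radius R, 1 rad of latitude = R, so Δφ = ΔN / R = 326.0 / 6371000 = 5.1169e-05 rad = 10.554″.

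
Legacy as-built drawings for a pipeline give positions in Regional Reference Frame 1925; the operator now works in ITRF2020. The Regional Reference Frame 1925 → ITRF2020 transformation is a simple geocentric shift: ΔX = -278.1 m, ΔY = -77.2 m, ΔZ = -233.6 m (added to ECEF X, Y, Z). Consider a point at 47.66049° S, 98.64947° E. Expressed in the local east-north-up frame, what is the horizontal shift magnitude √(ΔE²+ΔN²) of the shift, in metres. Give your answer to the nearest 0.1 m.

339.9 m

The local east axis at (φ, λ) is (−sin λ, cos λ, 0), so ΔE = −sin(98.64947°)·(-278.1) + cos(98.64947°)·(-77.2) = 286.55 m.
The local north axis is (−sin φ cos λ, −sin φ sin λ, cos φ), giving ΔN = 30.914 − 56.415 − 157.335 = -182.84 m.
Horizontal magnitude = √(ΔE² + ΔN²) = √(286.55² + (-182.84)²) = 339.91 m.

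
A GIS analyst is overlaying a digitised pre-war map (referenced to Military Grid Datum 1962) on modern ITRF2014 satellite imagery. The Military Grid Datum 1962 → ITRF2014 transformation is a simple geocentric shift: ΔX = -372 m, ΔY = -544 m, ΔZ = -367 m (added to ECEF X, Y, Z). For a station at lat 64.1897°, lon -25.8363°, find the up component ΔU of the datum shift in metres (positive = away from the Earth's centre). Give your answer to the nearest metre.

ΔU = -373 m

The local up (radial) axis is (cos φ cos λ, cos φ sin λ, sin φ), giving ΔU = -145.776 + 103.221 − 330.388 = -372.94 m.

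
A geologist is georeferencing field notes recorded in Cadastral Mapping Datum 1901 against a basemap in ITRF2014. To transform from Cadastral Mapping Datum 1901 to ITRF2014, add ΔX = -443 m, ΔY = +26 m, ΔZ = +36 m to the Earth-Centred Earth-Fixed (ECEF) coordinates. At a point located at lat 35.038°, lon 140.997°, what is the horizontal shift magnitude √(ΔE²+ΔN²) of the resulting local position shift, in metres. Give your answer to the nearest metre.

314 m

The local east axis at (φ, λ) is (−sin λ, cos λ, 0), so ΔE = −sin(140.997°)·(-443) + cos(140.997°)·26 = 258.60 m.
The local north axis is (−sin φ cos λ, −sin φ sin λ, cos φ), giving ΔN = -197.647 − 9.395 + 29.476 = -177.57 m.
Horizontal magnitude = √(ΔE² + ΔN²) = √(258.60² + (-177.57)²) = 313.70 m.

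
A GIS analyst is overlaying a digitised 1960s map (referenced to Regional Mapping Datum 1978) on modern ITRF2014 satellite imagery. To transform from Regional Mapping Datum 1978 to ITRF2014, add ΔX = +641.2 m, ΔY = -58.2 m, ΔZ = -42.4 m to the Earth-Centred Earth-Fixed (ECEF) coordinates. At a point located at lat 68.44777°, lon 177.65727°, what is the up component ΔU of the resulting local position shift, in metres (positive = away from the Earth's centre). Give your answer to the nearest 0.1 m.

At φ = 68.44777°, λ = 177.65727°: sin φ = 0.930083, cos φ = 0.367349, sin λ = 0.040877, cos λ = -0.999164.
ΔU = cos φ cos λ·ΔX + cos φ sin λ·ΔY + sin φ·ΔZ = (0.367349)(-0.999164)(641.2) + (0.367349)(0.040877)(-58.2) + (0.930083)(-42.4) = -275.66 m.

ΔU = -275.7 m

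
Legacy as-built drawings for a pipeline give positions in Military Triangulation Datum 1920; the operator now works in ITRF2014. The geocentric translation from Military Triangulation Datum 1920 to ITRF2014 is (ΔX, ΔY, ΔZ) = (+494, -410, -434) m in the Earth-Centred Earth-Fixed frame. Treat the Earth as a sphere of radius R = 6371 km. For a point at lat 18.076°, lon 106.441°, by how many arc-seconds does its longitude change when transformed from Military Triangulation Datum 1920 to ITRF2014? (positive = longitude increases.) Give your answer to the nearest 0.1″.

Δλ = -12.2″

sin φ = 0.310278, cos φ = 0.950646, sin λ = 0.959112, cos λ = -0.283028.
East component: ΔE = −sin λ·ΔX + cos λ·ΔY = −(0.959112)(494) + (-0.283028)(-410) = -357.76 m.
1° of latitude spans πR/180 = 111195 m; at latitude φ, 1° of longitude spans that × cos φ = 105707.0 m, so Δλ = -357.76 / 105707.0 × 3600 = -12.184″.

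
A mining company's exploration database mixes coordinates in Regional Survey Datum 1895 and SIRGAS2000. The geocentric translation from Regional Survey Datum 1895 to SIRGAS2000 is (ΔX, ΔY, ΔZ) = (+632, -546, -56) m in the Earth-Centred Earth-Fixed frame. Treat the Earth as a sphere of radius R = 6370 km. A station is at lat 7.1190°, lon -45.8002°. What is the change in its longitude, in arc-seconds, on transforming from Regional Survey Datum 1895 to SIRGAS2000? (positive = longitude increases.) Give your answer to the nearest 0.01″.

Δλ = 2.36″

sin φ = 0.123931, cos φ = 0.992291, sin λ = -0.716913, cos λ = 0.697163.
East component: ΔE = −sin λ·ΔX + cos λ·ΔY = −(-0.716913)(632) + (0.697163)(-546) = 72.44 m.
1° of latitude spans πR/180 = 111177 m; at latitude φ, 1° of longitude spans that × cos φ = 110320.4 m, so Δλ = 72.44 / 110320.4 × 3600 = 2.364″.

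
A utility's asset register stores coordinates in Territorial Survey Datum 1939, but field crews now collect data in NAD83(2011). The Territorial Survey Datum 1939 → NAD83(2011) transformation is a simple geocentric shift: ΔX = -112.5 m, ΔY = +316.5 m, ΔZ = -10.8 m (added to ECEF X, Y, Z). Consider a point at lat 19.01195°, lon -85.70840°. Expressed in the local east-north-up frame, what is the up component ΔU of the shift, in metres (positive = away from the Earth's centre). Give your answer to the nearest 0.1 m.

The local up (radial) axis is (cos φ cos λ, cos φ sin λ, sin φ), giving ΔU = -7.959 − 298.396 − 3.518 = -309.87 m.

ΔU = -309.9 m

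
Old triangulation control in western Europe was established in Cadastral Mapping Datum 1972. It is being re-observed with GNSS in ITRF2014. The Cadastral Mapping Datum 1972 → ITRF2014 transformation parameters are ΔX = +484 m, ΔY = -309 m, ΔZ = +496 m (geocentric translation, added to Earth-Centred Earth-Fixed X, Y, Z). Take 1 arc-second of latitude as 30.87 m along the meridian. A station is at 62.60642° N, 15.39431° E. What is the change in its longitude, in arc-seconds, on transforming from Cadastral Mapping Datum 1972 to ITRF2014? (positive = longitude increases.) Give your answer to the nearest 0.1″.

sin φ = 0.887867, cos φ = 0.460100, sin λ = 0.265460, cos λ = 0.964122.
East component: ΔE = −sin λ·ΔX + cos λ·ΔY = −(0.265460)(484) + (0.964122)(-309) = -426.40 m.
1° of latitude spans 3600 × 30.87 = 111132 m; at latitude φ, 1° of longitude spans that × cos φ = 51131.9 m, so Δλ = -426.40 / 51131.9 × 3600 = -30.021″.

Δλ = -30.0″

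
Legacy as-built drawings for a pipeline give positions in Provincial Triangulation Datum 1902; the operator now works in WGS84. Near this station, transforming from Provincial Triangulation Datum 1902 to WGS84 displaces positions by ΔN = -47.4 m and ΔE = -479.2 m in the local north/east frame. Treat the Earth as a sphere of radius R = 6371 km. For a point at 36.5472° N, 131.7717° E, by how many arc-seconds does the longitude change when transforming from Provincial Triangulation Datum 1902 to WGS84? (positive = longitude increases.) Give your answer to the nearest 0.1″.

Δλ = -19.3″

At latitude 36.5472°, cos φ = 0.803367.
One radian of longitude at latitude φ spans R cos φ, so Δλ = ΔE / (R cos φ) = -479.2 / (6371000 × 0.803367) = -9.3626e-05 rad = -19.312″.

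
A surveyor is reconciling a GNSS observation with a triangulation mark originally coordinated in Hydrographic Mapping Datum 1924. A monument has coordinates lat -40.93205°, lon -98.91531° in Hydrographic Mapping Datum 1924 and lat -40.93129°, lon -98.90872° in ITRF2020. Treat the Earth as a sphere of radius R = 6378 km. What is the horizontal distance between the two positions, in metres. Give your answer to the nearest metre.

Δφ = -40.93129° − -40.93205° = +0.00076°; Δλ = -98.90872° − -98.91531° = +0.00659°.
1° along a meridian = πR/180 = 111317 m.
ΔN = Δφ × 111317 = 84.6 m; ΔE = Δλ × 111317 × cos(-40.93205°) = +0.00659 × 111317 × 0.755487 = 554.2 m.
Distance = √(ΔE² + ΔN²) = √(554.2² + 84.6²) = 560.6 m.

561 m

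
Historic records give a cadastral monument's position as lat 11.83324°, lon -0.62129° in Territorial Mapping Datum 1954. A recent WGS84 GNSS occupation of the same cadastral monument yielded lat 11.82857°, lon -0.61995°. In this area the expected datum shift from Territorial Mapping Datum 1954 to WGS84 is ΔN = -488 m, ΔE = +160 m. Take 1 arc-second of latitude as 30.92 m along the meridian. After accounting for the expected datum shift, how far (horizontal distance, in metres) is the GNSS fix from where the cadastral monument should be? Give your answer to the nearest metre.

Observed coordinate differences: Δφ = -0.00467°, Δλ = +0.00134°.
Converting to metres (1° lat = 111312 m, cos φ = 0.978749): observed ΔN = -519.8 m, observed ΔE = 146.0 m.
Subtracting the expected shift leaves a residual of -519.8 − (-488) = -31.8 m north and 146.0 − (160) = -14.0 m east.
Residual distance = √((-31.8)² + (-14.0)²) = 34.8 m.

35 m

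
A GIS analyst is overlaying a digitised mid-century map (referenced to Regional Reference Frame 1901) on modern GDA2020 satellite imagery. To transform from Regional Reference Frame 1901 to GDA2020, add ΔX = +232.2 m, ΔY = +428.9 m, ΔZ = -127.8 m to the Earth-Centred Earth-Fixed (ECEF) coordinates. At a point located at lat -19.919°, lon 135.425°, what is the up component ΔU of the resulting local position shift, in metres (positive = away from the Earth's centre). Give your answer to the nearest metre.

The local up (radial) axis is (cos φ cos λ, cos φ sin λ, sin φ), giving ΔU = -155.508 + 283.012 + 43.540 = 171.04 m.

ΔU = 171 m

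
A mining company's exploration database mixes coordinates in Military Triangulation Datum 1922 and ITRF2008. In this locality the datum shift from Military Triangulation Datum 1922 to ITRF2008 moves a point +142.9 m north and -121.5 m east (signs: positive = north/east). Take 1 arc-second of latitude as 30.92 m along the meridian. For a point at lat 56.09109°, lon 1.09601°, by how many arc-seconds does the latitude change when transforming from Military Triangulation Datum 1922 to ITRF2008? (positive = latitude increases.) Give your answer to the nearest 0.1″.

1″ of latitude = 30.92 m, so Δφ = 142.9 / 30.92 = 4.622″.

Δφ = 4.6″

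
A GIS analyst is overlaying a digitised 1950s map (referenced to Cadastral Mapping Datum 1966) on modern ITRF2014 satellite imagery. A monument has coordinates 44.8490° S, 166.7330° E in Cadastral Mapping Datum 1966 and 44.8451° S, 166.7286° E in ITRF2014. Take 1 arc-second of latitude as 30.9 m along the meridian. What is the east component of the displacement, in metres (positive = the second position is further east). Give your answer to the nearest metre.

Δφ = -44.8451° − -44.8490° = +0.0039°; Δλ = 166.7286° − 166.7330° = -0.0044°.
1° of latitude = 3600 × 30.90 = 111240 m.
ΔN = Δφ × 111240 = 433.8 m; ΔE = Δλ × 111240 × cos(-44.8490°) = -0.0044 × 111240 × 0.708968 = -347.0 m.

ΔE = -347 m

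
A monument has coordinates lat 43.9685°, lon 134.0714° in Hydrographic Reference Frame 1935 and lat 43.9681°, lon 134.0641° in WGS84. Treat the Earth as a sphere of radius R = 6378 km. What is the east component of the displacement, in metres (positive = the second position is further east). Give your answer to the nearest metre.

ΔE = -585 m

Δφ = 43.9681° − 43.9685° = -0.0004°; Δλ = 134.0641° − 134.0714° = -0.0073°.
1° along a meridian = πR/180 = 111317 m.
ΔN = Δφ × 111317 = -44.5 m; ΔE = Δλ × 111317 × cos(43.9685°) = -0.0073 × 111317 × 0.719722 = -584.9 m.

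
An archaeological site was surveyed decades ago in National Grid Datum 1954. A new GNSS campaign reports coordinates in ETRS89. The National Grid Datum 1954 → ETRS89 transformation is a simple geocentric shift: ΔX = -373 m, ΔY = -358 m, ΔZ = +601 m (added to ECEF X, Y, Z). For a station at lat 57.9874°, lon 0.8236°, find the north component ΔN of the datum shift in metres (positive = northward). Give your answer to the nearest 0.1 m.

ΔN = 639.2 m

The local north axis is (−sin φ cos λ, −sin φ sin λ, cos φ), giving ΔN = 316.246 + 4.363 + 318.594 = 639.20 m.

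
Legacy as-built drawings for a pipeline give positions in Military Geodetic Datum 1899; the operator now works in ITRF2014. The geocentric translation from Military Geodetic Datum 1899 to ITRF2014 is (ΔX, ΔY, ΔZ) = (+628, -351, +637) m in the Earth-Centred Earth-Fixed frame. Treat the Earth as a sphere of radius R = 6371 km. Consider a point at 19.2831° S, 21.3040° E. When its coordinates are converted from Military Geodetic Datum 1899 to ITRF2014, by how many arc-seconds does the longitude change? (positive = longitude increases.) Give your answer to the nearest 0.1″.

Δλ = -19.0″

sin φ = -0.330236, cos φ = 0.943898, sin λ = 0.363316, cos λ = 0.931666.
East component: ΔE = −sin λ·ΔX + cos λ·ΔY = −(0.363316)(628) + (0.931666)(-351) = -555.18 m.
1° of latitude spans πR/180 = 111195 m; at latitude φ, 1° of longitude spans that × cos φ = 104956.7 m, so Δλ = -555.18 / 104956.7 × 3600 = -19.043″.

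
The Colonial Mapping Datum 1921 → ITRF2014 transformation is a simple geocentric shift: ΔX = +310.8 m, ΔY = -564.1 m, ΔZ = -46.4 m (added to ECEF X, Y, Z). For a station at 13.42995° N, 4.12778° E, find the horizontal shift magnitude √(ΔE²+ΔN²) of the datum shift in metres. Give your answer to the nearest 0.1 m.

At φ = 13.42995°, λ = 4.12778°: sin φ = 0.232256, cos φ = 0.972655, sin λ = 0.071981, cos λ = 0.997406.
ΔE = −sin λ·ΔX + cos λ·ΔY = −(0.071981)·(310.8) + (0.997406)·(-564.1) = -585.01 m.
ΔN = −sin φ cos λ·ΔX − sin φ sin λ·ΔY + cos φ·ΔZ = −(0.232256)(0.997406)(310.8) − (0.232256)(0.071981)(-564.1) + (0.972655)(-46.4) = -107.70 m.
Horizontal magnitude = √(ΔE² + ΔN²) = √((-585.01)² + (-107.70)²) = 594.84 m.

594.8 m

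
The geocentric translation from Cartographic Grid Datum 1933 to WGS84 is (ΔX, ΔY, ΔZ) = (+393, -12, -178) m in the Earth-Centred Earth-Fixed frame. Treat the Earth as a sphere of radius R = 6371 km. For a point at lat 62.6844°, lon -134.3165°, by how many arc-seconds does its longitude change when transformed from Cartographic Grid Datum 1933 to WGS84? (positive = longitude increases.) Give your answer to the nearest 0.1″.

Δλ = 20.4″

sin φ = 0.888492, cos φ = 0.458891, sin λ = -0.715492, cos λ = -0.698621.
East component: ΔE = −sin λ·ΔX + cos λ·ΔY = −(-0.715492)(393) + (-0.698621)(-12) = 289.57 m.
1° of latitude spans πR/180 = 111195 m; at latitude φ, 1° of longitude spans that × cos φ = 51026.4 m, so Δλ = 289.57 / 51026.4 × 3600 = 20.430″.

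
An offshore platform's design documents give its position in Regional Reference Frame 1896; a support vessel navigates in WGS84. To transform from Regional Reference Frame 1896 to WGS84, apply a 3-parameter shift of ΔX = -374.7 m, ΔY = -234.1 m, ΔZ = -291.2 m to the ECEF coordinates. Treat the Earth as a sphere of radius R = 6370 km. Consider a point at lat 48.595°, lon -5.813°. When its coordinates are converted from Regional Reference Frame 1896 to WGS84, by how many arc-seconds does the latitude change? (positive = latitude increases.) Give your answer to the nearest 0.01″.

Δφ = 2.24″

sin φ = 0.750053, cos φ = 0.661377, sin λ = -0.101282, cos λ = 0.994858.
North component: ΔN = −sin φ cos λ·ΔX − sin φ sin λ·ΔY + cos φ·ΔZ = −(0.750053)(0.994858)(-374.7) − (0.750053)(-0.101282)(-234.1) + (0.661377)(-291.2) = 69.22 m.
1° of latitude spans πR/180 = 111177 m, so Δφ = 69.22 / 111177 × 3600 = 2.241″.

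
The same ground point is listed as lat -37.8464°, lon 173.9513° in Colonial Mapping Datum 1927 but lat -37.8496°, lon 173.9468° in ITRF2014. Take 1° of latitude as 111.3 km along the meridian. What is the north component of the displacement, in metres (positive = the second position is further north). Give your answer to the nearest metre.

ΔN = -356 m

Δφ = -37.8496° − -37.8464° = -0.0032°; Δλ = 173.9468° − 173.9513° = -0.0045°.
ΔN = Δφ × 111300 = -356.2 m; ΔE = Δλ × 111300 × cos(-37.8464°) = -0.0045 × 111300 × 0.789658 = -395.5 m.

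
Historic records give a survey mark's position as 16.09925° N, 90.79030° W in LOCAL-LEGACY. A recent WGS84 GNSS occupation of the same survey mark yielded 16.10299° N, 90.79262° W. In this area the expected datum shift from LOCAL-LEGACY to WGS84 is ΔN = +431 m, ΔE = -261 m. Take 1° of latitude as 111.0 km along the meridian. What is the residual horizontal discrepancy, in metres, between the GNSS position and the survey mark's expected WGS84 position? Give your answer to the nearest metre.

21 m

Observed coordinate differences: Δφ = +0.00374°, Δλ = -0.00232°.
Converting to metres (1° lat = 111000 m, cos φ = 0.960783): observed ΔN = 415.1 m, observed ΔE = -247.4 m.
Subtracting the expected shift leaves a residual of 415.1 − (431) = -15.9 m north and -247.4 − (-261) = 13.6 m east.
Residual distance = √((-15.9)² + 13.6²) = 20.9 m.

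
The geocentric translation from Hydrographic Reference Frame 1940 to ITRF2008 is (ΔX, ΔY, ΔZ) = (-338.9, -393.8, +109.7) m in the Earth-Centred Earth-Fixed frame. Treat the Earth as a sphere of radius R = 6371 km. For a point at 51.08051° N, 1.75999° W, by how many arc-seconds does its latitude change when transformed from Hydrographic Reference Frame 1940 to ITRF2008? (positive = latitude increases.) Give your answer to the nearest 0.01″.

sin φ = 0.778029, cos φ = 0.628228, sin λ = -0.030713, cos λ = 0.999528.
North component: ΔN = −sin φ cos λ·ΔX − sin φ sin λ·ΔY + cos φ·ΔZ = −(0.778029)(0.999528)(-338.9) − (0.778029)(-0.030713)(-393.8) + (0.628228)(109.7) = 323.06 m.
1° of latitude spans πR/180 = 111195 m, so Δφ = 323.06 / 111195 × 3600 = 10.459″.

Δφ = 10.46″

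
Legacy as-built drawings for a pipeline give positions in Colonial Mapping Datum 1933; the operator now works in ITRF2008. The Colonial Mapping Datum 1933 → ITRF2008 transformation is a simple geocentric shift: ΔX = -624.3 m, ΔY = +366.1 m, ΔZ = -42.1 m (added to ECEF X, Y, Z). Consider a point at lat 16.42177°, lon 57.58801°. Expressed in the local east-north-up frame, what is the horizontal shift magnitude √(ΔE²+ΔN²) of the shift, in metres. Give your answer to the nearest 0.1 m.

The local east axis at (φ, λ) is (−sin λ, cos λ, 0), so ΔE = −sin(57.58801°)·(-624.3) + cos(57.58801°)·366.1 = 723.27 m.
The local north axis is (−sin φ cos λ, −sin φ sin λ, cos φ), giving ΔN = 94.601 − 87.375 − 40.383 = -33.16 m.
Horizontal magnitude = √(ΔE² + ΔN²) = √(723.27² + (-33.16)²) = 724.03 m.

724.0 m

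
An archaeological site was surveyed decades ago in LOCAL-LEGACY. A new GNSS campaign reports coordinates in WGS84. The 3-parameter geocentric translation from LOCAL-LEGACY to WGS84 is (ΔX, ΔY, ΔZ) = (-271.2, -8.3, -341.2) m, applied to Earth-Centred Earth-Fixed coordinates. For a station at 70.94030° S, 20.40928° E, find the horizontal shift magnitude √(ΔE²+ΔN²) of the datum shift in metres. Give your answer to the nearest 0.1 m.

364.9 m

At φ = -70.94030°, λ = 20.40928°: sin φ = -0.945179, cos φ = 0.326553, sin λ = 0.348724, cos λ = 0.937226.
ΔE = −sin λ·ΔX + cos λ·ΔY = −(0.348724)·(-271.2) + (0.937226)·(-8.3) = 86.79 m.
ΔN = −sin φ cos λ·ΔX − sin φ sin λ·ΔY + cos φ·ΔZ = −(-0.945179)(0.937226)(-271.2) − (-0.945179)(0.348724)(-8.3) + (0.326553)(-341.2) = -354.40 m.
Horizontal magnitude = √(ΔE² + ΔN²) = √(86.79² + (-354.40)²) = 364.87 m.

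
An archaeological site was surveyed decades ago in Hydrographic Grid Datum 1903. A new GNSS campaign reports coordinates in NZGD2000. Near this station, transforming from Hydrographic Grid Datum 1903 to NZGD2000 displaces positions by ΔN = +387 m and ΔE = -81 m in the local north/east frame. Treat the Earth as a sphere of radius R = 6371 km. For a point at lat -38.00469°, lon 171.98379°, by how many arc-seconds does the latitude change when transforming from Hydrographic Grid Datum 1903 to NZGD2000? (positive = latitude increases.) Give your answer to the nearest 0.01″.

On a sphere of radius R, 1 rad of latitude = R, so Δφ = ΔN / R = 387.0 / 6371000 = 6.0744e-05 rad = 12.529″.

Δφ = 12.53″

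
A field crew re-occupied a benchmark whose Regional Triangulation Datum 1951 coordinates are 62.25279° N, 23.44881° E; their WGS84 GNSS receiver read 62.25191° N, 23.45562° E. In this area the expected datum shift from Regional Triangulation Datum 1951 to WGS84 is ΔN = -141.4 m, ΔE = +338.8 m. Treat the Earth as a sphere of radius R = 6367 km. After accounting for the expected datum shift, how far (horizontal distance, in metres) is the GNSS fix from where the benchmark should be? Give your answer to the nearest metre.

46 m

Observed coordinate differences: Δφ = -0.00088°, Δλ = +0.00681°.
Converting to metres (1° lat = 111125 m, cos φ = 0.465571): observed ΔN = -97.8 m, observed ΔE = 352.3 m.
Subtracting the expected shift leaves a residual of -97.8 − (-141.4) = 43.6 m north and 352.3 − (338.8) = 13.5 m east.
Residual distance = √(43.6² + 13.5²) = 45.7 m.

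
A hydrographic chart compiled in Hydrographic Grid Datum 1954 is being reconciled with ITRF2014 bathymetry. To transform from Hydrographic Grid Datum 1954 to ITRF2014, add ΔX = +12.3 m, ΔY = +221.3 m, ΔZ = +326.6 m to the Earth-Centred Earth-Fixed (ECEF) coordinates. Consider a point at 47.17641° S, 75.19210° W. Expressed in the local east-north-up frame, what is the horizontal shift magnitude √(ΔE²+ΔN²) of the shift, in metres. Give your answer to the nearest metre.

96 m

At φ = -47.17641°, λ = -75.19210°: sin φ = -0.733450, cos φ = 0.679743, sin λ = -0.966788, cos λ = 0.255579.
ΔE = −sin λ·ΔX + cos λ·ΔY = −(-0.966788)·(12.3) + (0.255579)·(221.3) = 68.45 m.
ΔN = −sin φ cos λ·ΔX − sin φ sin λ·ΔY + cos φ·ΔZ = −(-0.733450)(0.255579)(12.3) − (-0.733450)(-0.966788)(221.3) + (0.679743)(326.6) = 67.39 m.
Horizontal magnitude = √(ΔE² + ΔN²) = √(68.45² + 67.39²) = 96.06 m.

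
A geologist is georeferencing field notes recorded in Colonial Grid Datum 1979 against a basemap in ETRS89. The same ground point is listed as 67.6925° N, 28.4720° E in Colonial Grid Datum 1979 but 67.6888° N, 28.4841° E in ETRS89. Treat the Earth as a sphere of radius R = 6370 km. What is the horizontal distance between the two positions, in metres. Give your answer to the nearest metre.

656 m

Δφ = 67.6888° − 67.6925° = -0.0037°; Δλ = 28.4841° − 28.4720° = +0.0121°.
1° along a meridian = πR/180 = 111177 m.
ΔN = Δφ × 111177 = -411.4 m; ΔE = Δλ × 111177 × cos(67.6925°) = +0.0121 × 111177 × 0.379577 = 510.6 m.
Distance = √(ΔE² + ΔN²) = √(510.6² + (-411.4)²) = 655.7 m.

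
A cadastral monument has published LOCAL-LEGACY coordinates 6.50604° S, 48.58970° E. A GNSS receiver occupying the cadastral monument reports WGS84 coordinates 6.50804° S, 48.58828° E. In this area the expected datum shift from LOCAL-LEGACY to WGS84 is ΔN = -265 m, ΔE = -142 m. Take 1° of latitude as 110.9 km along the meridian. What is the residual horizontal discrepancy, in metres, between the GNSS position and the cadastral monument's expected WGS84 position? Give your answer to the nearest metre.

Observed coordinate differences: Δφ = -0.00200°, Δλ = -0.00142°.
Converting to metres (1° lat = 110900 m, cos φ = 0.993560): observed ΔN = -221.8 m, observed ΔE = -156.5 m.
Subtracting the expected shift leaves a residual of -221.8 − (-265) = 43.2 m north and -156.5 − (-142) = -14.5 m east.
Residual distance = √(43.2² + (-14.5)²) = 45.6 m.

46 m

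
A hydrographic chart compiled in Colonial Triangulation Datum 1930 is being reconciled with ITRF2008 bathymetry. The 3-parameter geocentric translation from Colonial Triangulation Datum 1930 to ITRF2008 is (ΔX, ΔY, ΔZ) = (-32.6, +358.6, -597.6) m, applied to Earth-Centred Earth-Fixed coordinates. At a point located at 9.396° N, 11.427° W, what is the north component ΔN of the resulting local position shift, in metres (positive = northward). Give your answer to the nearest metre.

At φ = 9.396°, λ = -11.427°: sin φ = 0.163257, cos φ = 0.986584, sin λ = -0.198119, cos λ = 0.980178.
ΔN = −sin φ cos λ·ΔX − sin φ sin λ·ΔY + cos φ·ΔZ = −(0.163257)(0.980178)(-32.6) − (0.163257)(-0.198119)(358.6) + (0.986584)(-597.6) = -572.77 m.

ΔN = -573 m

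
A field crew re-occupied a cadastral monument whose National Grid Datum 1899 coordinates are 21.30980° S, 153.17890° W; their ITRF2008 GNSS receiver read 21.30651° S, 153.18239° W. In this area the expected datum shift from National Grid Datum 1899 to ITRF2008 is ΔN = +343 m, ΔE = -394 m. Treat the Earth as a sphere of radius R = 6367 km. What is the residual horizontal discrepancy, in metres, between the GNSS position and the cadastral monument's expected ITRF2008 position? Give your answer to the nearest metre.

40 m

Observed coordinate differences: Δφ = +0.00329°, Δλ = -0.00349°.
Converting to metres (1° lat = 111125 m, cos φ = 0.931629): observed ΔN = 365.6 m, observed ΔE = -361.3 m.
Subtracting the expected shift leaves a residual of 365.6 − (343) = 22.6 m north and -361.3 − (-394) = 32.7 m east.
Residual distance = √(22.6² + 32.7²) = 39.7 m.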